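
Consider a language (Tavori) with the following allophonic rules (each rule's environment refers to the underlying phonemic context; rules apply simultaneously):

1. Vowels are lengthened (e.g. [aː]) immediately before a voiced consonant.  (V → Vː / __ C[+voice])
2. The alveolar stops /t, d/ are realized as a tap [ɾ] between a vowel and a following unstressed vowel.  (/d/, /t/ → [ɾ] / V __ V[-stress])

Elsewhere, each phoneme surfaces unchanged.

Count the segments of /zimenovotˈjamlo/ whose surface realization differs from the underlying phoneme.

Segments that undergo a rule: /i/ → [iː] (rule 1); /e/ → [eː] (rule 1); /o/ → [oː] (rule 1); /a/ → [aː] (rule 1).
All other segments surface unchanged.

4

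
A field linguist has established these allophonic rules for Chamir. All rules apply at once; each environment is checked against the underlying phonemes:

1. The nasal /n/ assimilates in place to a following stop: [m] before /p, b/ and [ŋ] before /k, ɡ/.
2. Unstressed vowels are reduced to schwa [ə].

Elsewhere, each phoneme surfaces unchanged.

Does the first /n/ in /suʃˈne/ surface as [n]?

/n/ (between /ʃ/ and /e/): rule 1 targets it, but not before a labial or velar stop → unchanged [n].
The actual realization is [n], which matches [n].

Yes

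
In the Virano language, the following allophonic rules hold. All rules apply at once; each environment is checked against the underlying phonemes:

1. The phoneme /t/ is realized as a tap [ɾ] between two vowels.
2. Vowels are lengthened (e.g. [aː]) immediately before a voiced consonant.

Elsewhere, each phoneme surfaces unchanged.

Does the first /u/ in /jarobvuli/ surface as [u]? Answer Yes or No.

No

/u/ (between /v/ and /l/) occurs before a voiced consonant → [uː] by rule 2.
The actual realization is [uː], not [u].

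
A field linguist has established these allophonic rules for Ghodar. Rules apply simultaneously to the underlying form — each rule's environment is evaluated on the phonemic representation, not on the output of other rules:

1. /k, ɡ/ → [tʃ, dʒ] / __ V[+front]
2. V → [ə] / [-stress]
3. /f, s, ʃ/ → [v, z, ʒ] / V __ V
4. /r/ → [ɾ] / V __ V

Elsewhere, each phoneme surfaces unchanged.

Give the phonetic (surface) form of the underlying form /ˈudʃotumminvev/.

/u/ (word-initial) is in the target of rule 2 but the environment (in an unstressed syllable) is not met → [u].
/d/ (between /u/ and /ʃ/): no rule targets it → [d].
/ʃ/ (between /d/ and /o/) is in the target of rule 3 but the environment (between two vowels) is not met → [ʃ].
/o/ (between /ʃ/ and /t/) occurs in an unstressed syllable → [ə] by rule 2.
/t/ — not in any rule's target class → [t].
Rule 2 applies to /u/ (between /t/ and /m/: in an unstressed syllable) → [ə].
/m/ (between /u/ and /m/) is unaffected → [m].
/m/ (between /m/ and /i/) is unaffected → [m].
/i/ (between /m/ and /n/) occurs in an unstressed syllable → [ə] by rule 2.
/n/ (between /i/ and /v/) is unaffected → [n].
/v/ (between /n/ and /e/): no rule targets it → [v].
Rule 2 applies to /e/ (between /v/ and /v/: in an unstressed syllable) → [ə].
/v/ (word-final) is unaffected → [v].

[ˈudʃətəmmənvəv]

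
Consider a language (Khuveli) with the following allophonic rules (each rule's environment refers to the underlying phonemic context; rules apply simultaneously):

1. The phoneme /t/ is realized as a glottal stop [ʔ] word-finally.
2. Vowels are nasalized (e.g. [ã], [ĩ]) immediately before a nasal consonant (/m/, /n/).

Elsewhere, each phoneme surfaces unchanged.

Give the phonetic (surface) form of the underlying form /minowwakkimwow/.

/i/ meets the environment for rule 2 (before a nasal consonant) → [ĩ].
/o/ — between /n/ and /w/; rule 2 does not apply here → [o].
/a/ (between /w/ and /k/): rule 2 targets it, but not before a nasal consonant → unchanged [a].
Rule 2 applies to /i/ (between /k/ and /m/: before a nasal consonant) → [ĩ].
/o/ (between /w/ and /w/) is in the target of rule 2 but the environment (before a nasal consonant) is not met → [o].

[mĩnowwakkĩmwow]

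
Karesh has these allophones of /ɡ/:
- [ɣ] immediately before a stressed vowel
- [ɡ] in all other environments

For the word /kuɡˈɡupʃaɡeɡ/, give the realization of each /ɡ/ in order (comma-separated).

[ɡ], [ɣ], [ɡ], [ɡ]

Occurrence 1 (position 3): no conditioning environment matches → elsewhere allophone [ɡ].
Occurrence 2 (position 4): immediately before a stressed vowel → [ɣ].
Occurrence 3 (position 9): no conditioning environment matches → elsewhere allophone [ɡ].
Occurrence 4 (position 11): no conditioning environment matches → elsewhere allophone [ɡ].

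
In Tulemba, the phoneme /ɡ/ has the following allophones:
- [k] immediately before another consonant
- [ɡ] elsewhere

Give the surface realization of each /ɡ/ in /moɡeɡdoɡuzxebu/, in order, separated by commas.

Occurrence 1 (position 3): no conditioning environment matches → elsewhere allophone [ɡ].
Occurrence 2 (position 5): immediately before another consonant → [k].
Occurrence 3 (position 8): no conditioning environment matches → elsewhere allophone [ɡ].

[ɡ], [k], [ɡ]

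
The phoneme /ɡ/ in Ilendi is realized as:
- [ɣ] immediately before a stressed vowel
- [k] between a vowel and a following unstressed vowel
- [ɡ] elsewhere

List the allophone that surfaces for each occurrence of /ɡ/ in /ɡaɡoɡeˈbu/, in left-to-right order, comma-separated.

[ɡ], [k], [k]

Occurrence 1 (position 1): no conditioning environment matches → elsewhere allophone [ɡ].
Occurrence 2 (position 3): between a vowel and a following unstressed vowel → [k].
Occurrence 3 (position 5): between a vowel and a following unstressed vowel → [k].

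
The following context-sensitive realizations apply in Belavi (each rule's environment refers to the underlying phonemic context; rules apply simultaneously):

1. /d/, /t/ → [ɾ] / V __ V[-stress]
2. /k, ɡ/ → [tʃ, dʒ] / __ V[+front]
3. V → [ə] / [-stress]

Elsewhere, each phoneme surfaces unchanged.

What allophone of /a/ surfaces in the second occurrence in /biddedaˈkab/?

/a/ — between /k/ and /b/; rule 3 does not apply here → [a].

[a]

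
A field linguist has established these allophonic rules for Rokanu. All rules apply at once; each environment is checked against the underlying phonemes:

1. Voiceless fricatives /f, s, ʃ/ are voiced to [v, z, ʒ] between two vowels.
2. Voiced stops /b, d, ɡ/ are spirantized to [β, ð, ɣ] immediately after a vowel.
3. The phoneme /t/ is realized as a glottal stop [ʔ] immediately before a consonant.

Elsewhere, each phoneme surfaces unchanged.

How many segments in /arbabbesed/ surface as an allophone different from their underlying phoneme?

Segments that undergo a rule: /b/ → [β] (rule 2); /s/ → [z] (rule 1); /d/ → [ð] (rule 2).
All other segments surface unchanged.

3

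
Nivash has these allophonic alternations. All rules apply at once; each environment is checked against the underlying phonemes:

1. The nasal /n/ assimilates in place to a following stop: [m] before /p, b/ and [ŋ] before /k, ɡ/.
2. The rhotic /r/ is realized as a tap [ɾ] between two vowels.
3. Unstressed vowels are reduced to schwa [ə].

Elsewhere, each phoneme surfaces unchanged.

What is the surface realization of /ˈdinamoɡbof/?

[ˈdinəməɡbəf]

/d/ — not in any rule's target class → [d].
/i/ (between /d/ and /n/): rule 3 targets it, but not in an unstressed syllable → unchanged [i].
/n/ (between /i/ and /a/) is in the target of rule 1 but the environment (before a labial or velar stop) is not met → [n].
Rule 3 applies to /a/ (between /n/ and /m/: in an unstressed syllable) → [ə].
/m/ stays [m].
/o/ (between /m/ and /ɡ/) occurs in an unstressed syllable → [ə] by rule 3.
/ɡ/ — not in any rule's target class → [ɡ].
/b/ stays [b].
/o/ — between /b/ and /f/, in an unstressed syllable — surfaces as [ə] (rule 3).
/f/ stays [f].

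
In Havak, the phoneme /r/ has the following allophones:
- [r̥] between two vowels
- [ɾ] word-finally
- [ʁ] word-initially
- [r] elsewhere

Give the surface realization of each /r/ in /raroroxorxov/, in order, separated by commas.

[ʁ], [r̥], [r̥], [r]

Occurrence 1 (position 1): word-initially → [ʁ].
Occurrence 2 (position 3): between two vowels → [r̥].
Occurrence 3 (position 5): between two vowels → [r̥].
Occurrence 4 (position 9): no conditioning environment matches → elsewhere allophone [r].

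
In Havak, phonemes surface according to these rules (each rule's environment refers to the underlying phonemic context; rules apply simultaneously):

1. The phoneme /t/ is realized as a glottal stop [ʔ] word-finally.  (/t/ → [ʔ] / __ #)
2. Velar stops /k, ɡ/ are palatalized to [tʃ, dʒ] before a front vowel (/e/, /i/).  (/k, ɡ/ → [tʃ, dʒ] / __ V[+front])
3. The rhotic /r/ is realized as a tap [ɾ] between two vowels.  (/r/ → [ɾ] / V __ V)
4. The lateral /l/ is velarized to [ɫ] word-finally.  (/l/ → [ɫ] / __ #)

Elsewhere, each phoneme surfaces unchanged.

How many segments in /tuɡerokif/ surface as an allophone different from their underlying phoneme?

Segments that undergo a rule: /ɡ/ → [dʒ] (rule 2); /r/ → [ɾ] (rule 3); /k/ → [tʃ] (rule 2).
All other segments surface unchanged.

3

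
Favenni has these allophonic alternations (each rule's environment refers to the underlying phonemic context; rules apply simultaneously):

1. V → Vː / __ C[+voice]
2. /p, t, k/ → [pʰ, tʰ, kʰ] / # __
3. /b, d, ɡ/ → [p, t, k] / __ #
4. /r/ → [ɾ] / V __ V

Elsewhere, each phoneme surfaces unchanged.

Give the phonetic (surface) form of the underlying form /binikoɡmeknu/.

[biːnikoːɡmeknu]

/b/ (word-initial): rule 3 targets it, but not word-finally → unchanged [b].
/i/ — between /b/ and /n/, before a voiced consonant — surfaces as [iː] (rule 1).
/i/ (between /n/ and /k/): rule 1 targets it, but not before a voiced consonant → unchanged [i].
/k/ — between /i/ and /o/; rule 2 does not apply here → [k].
/o/ meets the environment for rule 1 (before a voiced consonant) → [oː].
/ɡ/ (between /o/ and /m/) is in the target of rule 3 but the environment (word-finally) is not met → [ɡ].
/e/ (between /m/ and /k/) fails the environment for rule 1, so it stays [e].
/k/ (between /e/ and /n/): rule 2 targets it, but not word-initially → unchanged [k].
/u/ (word-final) is in the target of rule 1 but the environment (before a voiced consonant) is not met → [u].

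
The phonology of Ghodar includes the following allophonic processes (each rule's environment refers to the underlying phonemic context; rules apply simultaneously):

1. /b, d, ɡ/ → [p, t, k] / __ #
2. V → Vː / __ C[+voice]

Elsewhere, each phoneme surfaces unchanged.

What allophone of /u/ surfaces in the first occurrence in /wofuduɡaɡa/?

[uː]

/u/ (between /f/ and /d/) occurs before a voiced consonant → [uː] by rule 2.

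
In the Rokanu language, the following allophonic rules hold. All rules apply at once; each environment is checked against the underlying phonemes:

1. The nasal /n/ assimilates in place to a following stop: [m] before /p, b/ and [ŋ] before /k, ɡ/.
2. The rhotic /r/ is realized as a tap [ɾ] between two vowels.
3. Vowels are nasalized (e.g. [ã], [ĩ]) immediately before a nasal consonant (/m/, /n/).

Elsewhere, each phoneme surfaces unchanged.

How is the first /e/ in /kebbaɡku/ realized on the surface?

[e]

/e/ (between /k/ and /b/): rule 3 targets it, but not before a nasal consonant → unchanged [e].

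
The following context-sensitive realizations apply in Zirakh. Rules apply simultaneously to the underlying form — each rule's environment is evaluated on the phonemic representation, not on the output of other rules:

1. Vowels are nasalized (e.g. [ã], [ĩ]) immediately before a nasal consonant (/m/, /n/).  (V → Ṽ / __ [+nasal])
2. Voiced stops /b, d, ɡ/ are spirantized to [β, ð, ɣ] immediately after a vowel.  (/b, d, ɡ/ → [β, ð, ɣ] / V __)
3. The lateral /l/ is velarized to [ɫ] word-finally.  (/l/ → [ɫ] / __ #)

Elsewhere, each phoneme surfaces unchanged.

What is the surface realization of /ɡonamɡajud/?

/ɡ/ (word-initial) is in the target of rule 2 but the environment (immediately after a vowel) is not met → [ɡ].
/o/ meets the environment for rule 1 (before a nasal consonant) → [õ].
/n/ stays [n].
/a/ (between /n/ and /m/) occurs before a nasal consonant → [ã] by rule 1.
/m/ (between /a/ and /ɡ/) is unaffected → [m].
/ɡ/ (between /m/ and /a/) is in the target of rule 2 but the environment (immediately after a vowel) is not met → [ɡ].
/a/ (between /ɡ/ and /j/): rule 1 targets it, but not before a nasal consonant → unchanged [a].
/j/ (between /a/ and /u/) is unaffected → [j].
/u/ — between /j/ and /d/; rule 1 does not apply here → [u].
/d/ (word-final): immediately after a vowel, so rule 2 applies → [ð].

[ɡõnãmɡajuð]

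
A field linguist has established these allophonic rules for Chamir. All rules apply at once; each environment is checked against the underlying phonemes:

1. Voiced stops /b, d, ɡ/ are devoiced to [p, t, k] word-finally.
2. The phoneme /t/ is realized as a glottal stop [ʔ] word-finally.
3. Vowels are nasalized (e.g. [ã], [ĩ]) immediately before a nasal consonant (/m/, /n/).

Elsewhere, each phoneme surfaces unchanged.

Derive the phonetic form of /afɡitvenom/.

[afɡitvẽnõm]

/a/ (word-initial): rule 3 targets it, but not before a nasal consonant → unchanged [a].
/f/ stays [f].
/ɡ/ (between /f/ and /i/): rule 1 targets it, but not word-finally → unchanged [ɡ].
/i/ (between /ɡ/ and /t/) is in the target of rule 3 but the environment (before a nasal consonant) is not met → [i].
/t/ (between /i/ and /v/): rule 2 targets it, but not word-finally → unchanged [t].
/v/ — not in any rule's target class → [v].
/e/ (between /v/ and /n/) occurs before a nasal consonant → [ẽ] by rule 3.
/n/ (between /e/ and /o/) is unaffected → [n].
/o/ (between /n/ and /m/) occurs before a nasal consonant → [õ] by rule 3.
/m/ (word-final): no rule targets it → [m].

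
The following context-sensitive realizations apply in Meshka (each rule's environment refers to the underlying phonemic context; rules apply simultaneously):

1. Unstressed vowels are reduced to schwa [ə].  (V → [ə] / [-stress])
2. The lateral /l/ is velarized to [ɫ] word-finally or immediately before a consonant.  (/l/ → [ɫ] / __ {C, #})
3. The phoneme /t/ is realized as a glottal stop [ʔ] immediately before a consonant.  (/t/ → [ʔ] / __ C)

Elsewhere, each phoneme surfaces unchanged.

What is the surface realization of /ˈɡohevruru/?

[ˈɡohəvrərə]

/o/ (between /ɡ/ and /h/): rule 1 targets it, but not in an unstressed syllable → unchanged [o].
Rule 1 applies to /e/ (between /h/ and /v/: in an unstressed syllable) → [ə].
/u/ meets the environment for rule 1 (in an unstressed syllable) → [ə].
/u/ meets the environment for rule 1 (in an unstressed syllable) → [ə].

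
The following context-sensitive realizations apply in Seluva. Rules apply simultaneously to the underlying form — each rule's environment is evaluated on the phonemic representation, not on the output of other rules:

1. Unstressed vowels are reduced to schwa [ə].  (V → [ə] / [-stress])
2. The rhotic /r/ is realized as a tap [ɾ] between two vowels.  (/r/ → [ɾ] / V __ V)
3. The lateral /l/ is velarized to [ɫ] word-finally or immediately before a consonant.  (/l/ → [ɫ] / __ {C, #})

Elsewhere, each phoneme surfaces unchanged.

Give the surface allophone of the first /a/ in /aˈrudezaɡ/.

[ə]

/a/ — word-initial, in an unstressed syllable — surfaces as [ə] (rule 1).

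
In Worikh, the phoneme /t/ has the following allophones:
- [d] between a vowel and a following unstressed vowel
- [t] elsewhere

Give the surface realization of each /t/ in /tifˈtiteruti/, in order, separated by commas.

[t], [t], [d], [d]

Occurrence 1 (position 1): no conditioning environment matches → elsewhere allophone [t].
Occurrence 2 (position 4): no conditioning environment matches → elsewhere allophone [t].
Occurrence 3 (position 6): between a vowel and a following unstressed vowel → [d].
Occurrence 4 (position 10): between a vowel and a following unstressed vowel → [d].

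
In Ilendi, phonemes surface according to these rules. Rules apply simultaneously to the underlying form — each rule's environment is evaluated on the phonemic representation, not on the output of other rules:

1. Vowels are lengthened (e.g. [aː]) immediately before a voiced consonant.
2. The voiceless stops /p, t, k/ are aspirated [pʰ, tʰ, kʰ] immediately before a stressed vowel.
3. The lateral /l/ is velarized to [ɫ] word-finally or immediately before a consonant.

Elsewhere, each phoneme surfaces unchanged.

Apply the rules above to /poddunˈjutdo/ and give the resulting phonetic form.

[poːdduːnˈjutdo]

/p/ (word-initial) is in the target of rule 2 but the environment (immediately before a stressed vowel) is not met → [p].
/o/ meets the environment for rule 1 (before a voiced consonant) → [oː].
/d/ stays [d].
/d/ stays [d].
/u/ — between /d/ and /n/, before a voiced consonant — surfaces as [uː] (rule 1).
/n/ (between /u/ and /j/) is unaffected → [n].
/j/ stays [j].
/u/ (between /j/ and /t/) is in the target of rule 1 but the environment (before a voiced consonant) is not met → [u].
/t/ — between /u/ and /d/; rule 2 does not apply here → [t].
/d/ stays [d].
/o/ — word-final; rule 1 does not apply here → [o].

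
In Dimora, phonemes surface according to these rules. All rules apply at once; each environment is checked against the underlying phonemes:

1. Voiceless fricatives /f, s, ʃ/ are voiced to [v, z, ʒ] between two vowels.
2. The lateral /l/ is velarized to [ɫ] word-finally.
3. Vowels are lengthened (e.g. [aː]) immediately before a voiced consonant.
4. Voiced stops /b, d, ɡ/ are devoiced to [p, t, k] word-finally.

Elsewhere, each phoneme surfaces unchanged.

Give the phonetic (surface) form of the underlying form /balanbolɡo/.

/b/ (word-initial) fails the environment for rule 4, so it stays [b].
/a/ (between /b/ and /l/) occurs before a voiced consonant → [aː] by rule 3.
/l/ (between /a/ and /a/) is in the target of rule 2 but the environment (word-finally) is not met → [l].
/a/ — between /l/ and /n/, before a voiced consonant — surfaces as [aː] (rule 3).
/b/ (between /n/ and /o/) fails the environment for rule 4, so it stays [b].
/o/ — between /b/ and /l/, before a voiced consonant — surfaces as [oː] (rule 3).
/l/ — between /o/ and /ɡ/; rule 2 does not apply here → [l].
/ɡ/ (between /l/ and /o/) is in the target of rule 4 but the environment (word-finally) is not met → [ɡ].
/o/ (word-final) is in the target of rule 3 but the environment (before a voiced consonant) is not met → [o].

[baːlaːnboːlɡo]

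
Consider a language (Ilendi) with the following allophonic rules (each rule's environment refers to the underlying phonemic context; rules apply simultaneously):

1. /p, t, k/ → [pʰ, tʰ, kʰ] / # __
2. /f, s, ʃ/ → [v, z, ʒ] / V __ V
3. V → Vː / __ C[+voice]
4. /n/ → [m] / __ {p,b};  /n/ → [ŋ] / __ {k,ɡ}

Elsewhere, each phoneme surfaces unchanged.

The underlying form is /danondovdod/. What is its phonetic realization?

[daːnoːndoːvdoːd]

/d/ stays [d].
Rule 3 applies to /a/ (between /d/ and /n/: before a voiced consonant) → [aː].
/n/ (between /a/ and /o/) fails the environment for rule 4, so it stays [n].
Rule 3 applies to /o/ (between /n/ and /n/: before a voiced consonant) → [oː].
/n/ (between /o/ and /d/) fails the environment for rule 4, so it stays [n].
/d/ (between /n/ and /o/): no rule targets it → [d].
/o/ — between /d/ and /v/, before a voiced consonant — surfaces as [oː] (rule 3).
/v/ — not in any rule's target class → [v].
/d/ (between /v/ and /o/): no rule targets it → [d].
Rule 3 applies to /o/ (between /d/ and /d/: before a voiced consonant) → [oː].
/d/ — not in any rule's target class → [d].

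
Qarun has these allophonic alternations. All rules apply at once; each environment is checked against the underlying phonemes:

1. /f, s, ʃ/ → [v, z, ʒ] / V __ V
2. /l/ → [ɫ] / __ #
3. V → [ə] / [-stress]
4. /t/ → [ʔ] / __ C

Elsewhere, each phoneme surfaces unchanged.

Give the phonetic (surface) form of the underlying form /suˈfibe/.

/s/ (word-initial) fails the environment for rule 1, so it stays [s].
Rule 3 applies to /u/ (between /s/ and /f/: in an unstressed syllable) → [ə].
/f/ (between /u/ and /i/): between two vowels, so rule 1 applies → [v].
/i/ (between /f/ and /b/): rule 3 targets it, but not in an unstressed syllable → unchanged [i].
/e/ (word-final): in an unstressed syllable, so rule 3 applies → [ə].

[səˈvibə]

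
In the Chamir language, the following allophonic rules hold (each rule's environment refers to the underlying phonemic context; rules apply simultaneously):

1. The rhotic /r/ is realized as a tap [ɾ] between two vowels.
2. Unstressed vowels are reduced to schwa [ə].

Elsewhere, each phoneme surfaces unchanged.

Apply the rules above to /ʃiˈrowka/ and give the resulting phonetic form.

/ʃ/ — not in any rule's target class → [ʃ].
/i/ (between /ʃ/ and /r/) occurs in an unstressed syllable → [ə] by rule 2.
/r/ (between /i/ and /o/): between two vowels, so rule 1 applies → [ɾ].
/o/ — between /r/ and /w/; rule 2 does not apply here → [o].
/w/ (between /o/ and /k/) is unaffected → [w].
/k/ — not in any rule's target class → [k].
Rule 2 applies to /a/ (word-final: in an unstressed syllable) → [ə].

[ʃəˈɾowkə]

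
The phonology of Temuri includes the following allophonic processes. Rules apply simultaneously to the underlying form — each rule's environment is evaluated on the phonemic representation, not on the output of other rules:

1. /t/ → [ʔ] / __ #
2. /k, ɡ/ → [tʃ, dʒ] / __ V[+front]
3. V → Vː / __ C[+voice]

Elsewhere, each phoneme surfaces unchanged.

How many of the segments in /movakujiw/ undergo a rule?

Segments that undergo a rule: /o/ → [oː] (rule 3); /u/ → [uː] (rule 3); /i/ → [iː] (rule 3).
All other segments surface unchanged.

3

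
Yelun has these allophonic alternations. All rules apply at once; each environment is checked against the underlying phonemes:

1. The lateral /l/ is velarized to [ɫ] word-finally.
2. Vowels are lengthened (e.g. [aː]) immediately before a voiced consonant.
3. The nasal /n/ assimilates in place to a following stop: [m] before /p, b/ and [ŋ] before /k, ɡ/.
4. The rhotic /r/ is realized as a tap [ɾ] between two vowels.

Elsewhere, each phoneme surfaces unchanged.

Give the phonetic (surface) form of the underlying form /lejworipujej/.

/l/ — word-initial; rule 1 does not apply here → [l].
/e/ (between /l/ and /j/) occurs before a voiced consonant → [eː] by rule 2.
/j/ — not in any rule's target class → [j].
/w/ (between /j/ and /o/): no rule targets it → [w].
/o/ — between /w/ and /r/, before a voiced consonant — surfaces as [oː] (rule 2).
/r/ (between /o/ and /i/): between two vowels, so rule 4 applies → [ɾ].
/i/ (between /r/ and /p/) is in the target of rule 2 but the environment (before a voiced consonant) is not met → [i].
/p/ (between /i/ and /u/): no rule targets it → [p].
Rule 2 applies to /u/ (between /p/ and /j/: before a voiced consonant) → [uː].
/j/ (between /u/ and /e/): no rule targets it → [j].
Rule 2 applies to /e/ (between /j/ and /j/: before a voiced consonant) → [eː].
/j/ — not in any rule's target class → [j].

[leːjwoːɾipuːjeːj]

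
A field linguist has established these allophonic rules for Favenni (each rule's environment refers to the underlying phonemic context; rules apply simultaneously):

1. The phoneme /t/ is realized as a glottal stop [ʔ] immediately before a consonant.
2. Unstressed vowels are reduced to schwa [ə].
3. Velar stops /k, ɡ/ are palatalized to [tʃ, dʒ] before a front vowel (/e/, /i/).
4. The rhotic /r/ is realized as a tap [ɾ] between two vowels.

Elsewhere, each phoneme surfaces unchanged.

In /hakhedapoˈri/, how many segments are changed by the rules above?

5

Segments that undergo a rule: /a/ → [ə] (rule 2); /e/ → [ə] (rule 2); /a/ → [ə] (rule 2); /o/ → [ə] (rule 2); /r/ → [ɾ] (rule 4).
All other segments surface unchanged.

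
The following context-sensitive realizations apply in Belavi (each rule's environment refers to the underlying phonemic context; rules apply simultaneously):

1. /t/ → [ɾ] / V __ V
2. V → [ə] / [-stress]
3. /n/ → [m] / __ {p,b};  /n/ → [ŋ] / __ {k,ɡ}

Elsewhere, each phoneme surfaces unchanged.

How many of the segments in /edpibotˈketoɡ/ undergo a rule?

Segments that undergo a rule: /e/ → [ə] (rule 2); /i/ → [ə] (rule 2); /o/ → [ə] (rule 2); /t/ → [ɾ] (rule 1); /o/ → [ə] (rule 2).
All other segments surface unchanged.

5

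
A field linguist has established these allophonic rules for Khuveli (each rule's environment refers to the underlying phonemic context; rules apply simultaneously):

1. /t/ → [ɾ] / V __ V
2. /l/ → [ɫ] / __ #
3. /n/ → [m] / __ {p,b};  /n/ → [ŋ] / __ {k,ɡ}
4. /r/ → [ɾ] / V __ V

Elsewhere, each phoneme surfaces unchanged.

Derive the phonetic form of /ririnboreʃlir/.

/r/ (word-initial) fails the environment for rule 4, so it stays [r].
/i/ (between /r/ and /r/): no rule targets it → [i].
/r/ — between /i/ and /i/, between two vowels — surfaces as [ɾ] (rule 4).
/i/ — not in any rule's target class → [i].
/n/ (between /i/ and /b/) occurs before a labial or velar stop → [m] by rule 3.
/b/ — not in any rule's target class → [b].
/o/ stays [o].
Rule 4 applies to /r/ (between /o/ and /e/: between two vowels) → [ɾ].
/e/ (between /r/ and /ʃ/) is unaffected → [e].
/ʃ/ — not in any rule's target class → [ʃ].
/l/ (between /ʃ/ and /i/): rule 2 targets it, but not word-finally → unchanged [l].
/i/ (between /l/ and /r/): no rule targets it → [i].
/r/ — word-final; rule 4 does not apply here → [r].

[riɾimboɾeʃlir]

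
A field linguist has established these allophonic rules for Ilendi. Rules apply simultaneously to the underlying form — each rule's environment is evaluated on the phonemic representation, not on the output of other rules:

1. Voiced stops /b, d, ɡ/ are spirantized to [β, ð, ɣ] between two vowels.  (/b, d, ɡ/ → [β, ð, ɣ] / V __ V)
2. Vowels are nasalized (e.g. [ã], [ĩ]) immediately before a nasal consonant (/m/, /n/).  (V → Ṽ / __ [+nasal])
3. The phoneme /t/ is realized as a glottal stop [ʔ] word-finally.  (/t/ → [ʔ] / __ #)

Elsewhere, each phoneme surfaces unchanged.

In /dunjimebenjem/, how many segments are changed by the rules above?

5

Segments that undergo a rule: /u/ → [ũ] (rule 2); /i/ → [ĩ] (rule 2); /b/ → [β] (rule 1); /e/ → [ẽ] (rule 2); /e/ → [ẽ] (rule 2).
All other segments surface unchanged.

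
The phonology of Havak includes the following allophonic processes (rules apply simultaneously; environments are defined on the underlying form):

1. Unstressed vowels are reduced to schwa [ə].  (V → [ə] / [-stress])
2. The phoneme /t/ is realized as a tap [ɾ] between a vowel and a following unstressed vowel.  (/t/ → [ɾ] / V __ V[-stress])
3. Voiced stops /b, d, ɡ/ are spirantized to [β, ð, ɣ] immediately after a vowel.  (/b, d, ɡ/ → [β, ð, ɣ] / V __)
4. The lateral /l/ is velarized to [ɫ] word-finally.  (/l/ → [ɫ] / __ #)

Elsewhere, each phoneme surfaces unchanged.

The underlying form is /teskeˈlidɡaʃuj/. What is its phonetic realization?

[təskəˈliðɡəʃəj]

/t/ (word-initial): rule 2 targets it, but not between a vowel and a following unstressed vowel → unchanged [t].
/e/ — between /t/ and /s/, in an unstressed syllable — surfaces as [ə] (rule 1).
/s/ (between /e/ and /k/): no rule targets it → [s].
/k/ (between /s/ and /e/) is unaffected → [k].
/e/ meets the environment for rule 1 (in an unstressed syllable) → [ə].
/l/ (between /e/ and /i/) fails the environment for rule 4, so it stays [l].
/i/ (between /l/ and /d/) fails the environment for rule 1, so it stays [i].
/d/ (between /i/ and /ɡ/): immediately after a vowel, so rule 3 applies → [ð].
/ɡ/ (between /d/ and /a/): rule 3 targets it, but not immediately after a vowel → unchanged [ɡ].
/a/ meets the environment for rule 1 (in an unstressed syllable) → [ə].
/ʃ/ stays [ʃ].
Rule 1 applies to /u/ (between /ʃ/ and /j/: in an unstressed syllable) → [ə].
/j/ stays [j].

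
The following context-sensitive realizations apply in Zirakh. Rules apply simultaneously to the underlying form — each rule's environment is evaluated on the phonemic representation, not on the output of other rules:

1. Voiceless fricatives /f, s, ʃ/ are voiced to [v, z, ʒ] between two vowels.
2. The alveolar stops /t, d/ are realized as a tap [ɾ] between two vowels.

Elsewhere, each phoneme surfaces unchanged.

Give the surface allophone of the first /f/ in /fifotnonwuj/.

[f]

/f/ — word-initial; rule 1 does not apply here → [f].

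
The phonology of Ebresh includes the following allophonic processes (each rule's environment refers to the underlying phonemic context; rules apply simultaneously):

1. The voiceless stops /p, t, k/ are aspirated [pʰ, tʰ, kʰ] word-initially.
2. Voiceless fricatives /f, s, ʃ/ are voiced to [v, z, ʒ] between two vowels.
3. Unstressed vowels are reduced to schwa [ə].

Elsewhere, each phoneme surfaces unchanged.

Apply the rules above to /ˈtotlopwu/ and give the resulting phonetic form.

/t/ — word-initial, word-initially — surfaces as [tʰ] (rule 1).
/o/ (between /t/ and /t/): rule 3 targets it, but not in an unstressed syllable → unchanged [o].
/t/ (between /o/ and /l/) is in the target of rule 1 but the environment (word-initially) is not met → [t].
/l/ (between /t/ and /o/): no rule targets it → [l].
/o/ (between /l/ and /p/): in an unstressed syllable, so rule 3 applies → [ə].
/p/ (between /o/ and /w/) fails the environment for rule 1, so it stays [p].
/w/ (between /p/ and /u/) is unaffected → [w].
Rule 3 applies to /u/ (word-final: in an unstressed syllable) → [ə].

[ˈtʰotləpwə]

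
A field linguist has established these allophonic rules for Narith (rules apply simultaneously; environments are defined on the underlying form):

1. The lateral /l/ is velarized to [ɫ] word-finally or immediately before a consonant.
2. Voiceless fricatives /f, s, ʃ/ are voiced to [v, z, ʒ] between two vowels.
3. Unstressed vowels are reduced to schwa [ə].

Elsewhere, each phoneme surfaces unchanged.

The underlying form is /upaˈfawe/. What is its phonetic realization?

[əpəˈvawə]

/u/ (word-initial): in an unstressed syllable, so rule 3 applies → [ə].
/p/ stays [p].
/a/ (between /p/ and /f/) occurs in an unstressed syllable → [ə] by rule 3.
/f/ (between /a/ and /a/): between two vowels, so rule 2 applies → [v].
/a/ — between /f/ and /w/; rule 3 does not apply here → [a].
/w/ (between /a/ and /e/): no rule targets it → [w].
Rule 3 applies to /e/ (word-final: in an unstressed syllable) → [ə].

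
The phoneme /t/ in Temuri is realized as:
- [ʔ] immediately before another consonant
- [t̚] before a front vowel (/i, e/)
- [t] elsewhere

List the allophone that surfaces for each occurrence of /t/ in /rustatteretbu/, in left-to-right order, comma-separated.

Occurrence 1 (position 4): no conditioning environment matches → elsewhere allophone [t].
Occurrence 2 (position 6): immediately before another consonant → [ʔ].
Occurrence 3 (position 7): before a front vowel (/i, e/) → [t̚].
Occurrence 4 (position 11): immediately before another consonant → [ʔ].

[t], [ʔ], [t̚], [ʔ]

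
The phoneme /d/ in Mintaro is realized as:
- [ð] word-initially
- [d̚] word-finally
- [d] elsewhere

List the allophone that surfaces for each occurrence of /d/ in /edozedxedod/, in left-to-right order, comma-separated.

[d], [d], [d], [d̚]

Occurrence 1 (position 2): no conditioning environment matches → elsewhere allophone [d].
Occurrence 2 (position 6): no conditioning environment matches → elsewhere allophone [d].
Occurrence 3 (position 9): no conditioning environment matches → elsewhere allophone [d].
Occurrence 4 (position 11): word-finally → [d̚].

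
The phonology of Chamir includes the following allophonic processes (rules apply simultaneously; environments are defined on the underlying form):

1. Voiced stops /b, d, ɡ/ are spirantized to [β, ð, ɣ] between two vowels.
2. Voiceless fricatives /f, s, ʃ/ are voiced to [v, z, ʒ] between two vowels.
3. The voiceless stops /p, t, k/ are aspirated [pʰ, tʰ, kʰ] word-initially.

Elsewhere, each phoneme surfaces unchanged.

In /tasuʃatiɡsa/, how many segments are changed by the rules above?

3

Segments that undergo a rule: /t/ → [tʰ] (rule 3); /s/ → [z] (rule 2); /ʃ/ → [ʒ] (rule 2).
All other segments surface unchanged.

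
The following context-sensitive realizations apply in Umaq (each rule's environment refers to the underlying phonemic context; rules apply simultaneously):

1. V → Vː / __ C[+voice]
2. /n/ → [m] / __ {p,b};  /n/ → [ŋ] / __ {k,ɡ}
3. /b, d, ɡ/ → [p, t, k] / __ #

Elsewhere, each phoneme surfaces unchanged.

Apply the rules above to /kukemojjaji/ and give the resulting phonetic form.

[kukeːmoːjjaːji]

/k/ stays [k].
/u/ — between /k/ and /k/; rule 1 does not apply here → [u].
/k/ — not in any rule's target class → [k].
/e/ (between /k/ and /m/): before a voiced consonant, so rule 1 applies → [eː].
/m/ — not in any rule's target class → [m].
/o/ — between /m/ and /j/, before a voiced consonant — surfaces as [oː] (rule 1).
/j/ stays [j].
/j/ (between /j/ and /a/) is unaffected → [j].
/a/ — between /j/ and /j/, before a voiced consonant — surfaces as [aː] (rule 1).
/j/ — not in any rule's target class → [j].
/i/ (word-final): rule 1 targets it, but not before a voiced consonant → unchanged [i].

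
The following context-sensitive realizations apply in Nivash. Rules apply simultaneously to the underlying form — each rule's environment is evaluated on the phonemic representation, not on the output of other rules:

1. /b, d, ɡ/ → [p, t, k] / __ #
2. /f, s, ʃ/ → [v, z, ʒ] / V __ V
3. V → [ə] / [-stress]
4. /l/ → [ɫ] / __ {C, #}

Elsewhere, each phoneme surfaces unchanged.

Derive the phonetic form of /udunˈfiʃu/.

/u/ meets the environment for rule 3 (in an unstressed syllable) → [ə].
/d/ (between /u/ and /u/): rule 1 targets it, but not word-finally → unchanged [d].
Rule 3 applies to /u/ (between /d/ and /n/: in an unstressed syllable) → [ə].
/n/ — not in any rule's target class → [n].
/f/ (between /n/ and /i/) fails the environment for rule 2, so it stays [f].
/i/ (between /f/ and /ʃ/) fails the environment for rule 3, so it stays [i].
/ʃ/ — between /i/ and /u/, between two vowels — surfaces as [ʒ] (rule 2).
/u/ — word-final, in an unstressed syllable — surfaces as [ə] (rule 3).

[ədənˈfiʒə]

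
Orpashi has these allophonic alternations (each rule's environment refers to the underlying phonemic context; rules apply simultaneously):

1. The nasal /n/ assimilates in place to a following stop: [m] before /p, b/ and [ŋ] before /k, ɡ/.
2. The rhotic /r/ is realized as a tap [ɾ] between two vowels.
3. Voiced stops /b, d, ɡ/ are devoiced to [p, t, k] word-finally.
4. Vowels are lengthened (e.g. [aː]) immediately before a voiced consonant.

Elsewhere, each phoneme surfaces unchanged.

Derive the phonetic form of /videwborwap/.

[viːdeːwboːrwap]

/v/ — not in any rule's target class → [v].
/i/ (between /v/ and /d/) occurs before a voiced consonant → [iː] by rule 4.
/d/ (between /i/ and /e/) is in the target of rule 3 but the environment (word-finally) is not met → [d].
/e/ meets the environment for rule 4 (before a voiced consonant) → [eː].
/w/ (between /e/ and /b/) is unaffected → [w].
/b/ (between /w/ and /o/) is in the target of rule 3 but the environment (word-finally) is not met → [b].
/o/ (between /b/ and /r/) occurs before a voiced consonant → [oː] by rule 4.
/r/ — between /o/ and /w/; rule 2 does not apply here → [r].
/w/ stays [w].
/a/ (between /w/ and /p/) is in the target of rule 4 but the environment (before a voiced consonant) is not met → [a].
/p/ (word-final): no rule targets it → [p].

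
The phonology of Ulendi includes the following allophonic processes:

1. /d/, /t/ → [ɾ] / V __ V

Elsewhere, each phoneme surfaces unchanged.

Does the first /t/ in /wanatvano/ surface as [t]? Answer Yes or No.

Yes

/t/ (between /a/ and /v/) is in the target of rule 1 but the environment (between two vowels) is not met → [t].
The actual realization is [t], which matches [t].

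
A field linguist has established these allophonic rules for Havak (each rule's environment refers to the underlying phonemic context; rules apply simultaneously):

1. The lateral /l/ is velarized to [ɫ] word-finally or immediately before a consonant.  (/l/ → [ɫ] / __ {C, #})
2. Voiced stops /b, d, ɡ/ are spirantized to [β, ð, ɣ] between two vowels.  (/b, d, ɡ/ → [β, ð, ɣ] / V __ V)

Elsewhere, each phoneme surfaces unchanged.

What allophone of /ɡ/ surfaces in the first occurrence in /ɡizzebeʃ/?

[ɡ]

/ɡ/ (word-initial) is in the target of rule 2 but the environment (between two vowels) is not met → [ɡ].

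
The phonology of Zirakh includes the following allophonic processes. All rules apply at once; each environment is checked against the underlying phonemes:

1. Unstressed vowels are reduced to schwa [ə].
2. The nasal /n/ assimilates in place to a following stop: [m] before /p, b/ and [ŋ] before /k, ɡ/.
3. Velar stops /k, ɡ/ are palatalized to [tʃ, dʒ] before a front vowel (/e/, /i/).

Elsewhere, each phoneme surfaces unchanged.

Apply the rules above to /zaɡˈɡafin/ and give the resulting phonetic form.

[zəɡˈɡafən]

/z/ stays [z].
Rule 1 applies to /a/ (between /z/ and /ɡ/: in an unstressed syllable) → [ə].
/ɡ/ (between /a/ and /ɡ/): rule 3 targets it, but not before a front vowel → unchanged [ɡ].
/ɡ/ — between /ɡ/ and /a/; rule 3 does not apply here → [ɡ].
/a/ (between /ɡ/ and /f/) fails the environment for rule 1, so it stays [a].
/f/ — not in any rule's target class → [f].
/i/ — between /f/ and /n/, in an unstressed syllable — surfaces as [ə] (rule 1).
/n/ (word-final) is in the target of rule 2 but the environment (before a labial or velar stop) is not met → [n].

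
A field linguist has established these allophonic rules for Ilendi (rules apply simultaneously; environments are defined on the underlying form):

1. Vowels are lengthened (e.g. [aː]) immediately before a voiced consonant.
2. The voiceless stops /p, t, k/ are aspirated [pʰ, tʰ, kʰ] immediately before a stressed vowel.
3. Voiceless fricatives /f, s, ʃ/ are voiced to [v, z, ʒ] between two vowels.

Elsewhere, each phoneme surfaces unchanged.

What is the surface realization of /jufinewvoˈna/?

[juviːneːwvoːˈna]

/j/ (word-initial): no rule targets it → [j].
/u/ (between /j/ and /f/) is in the target of rule 1 but the environment (before a voiced consonant) is not met → [u].
Rule 3 applies to /f/ (between /u/ and /i/: between two vowels) → [v].
/i/ meets the environment for rule 1 (before a voiced consonant) → [iː].
/n/ (between /i/ and /e/): no rule targets it → [n].
/e/ — between /n/ and /w/, before a voiced consonant — surfaces as [eː] (rule 1).
/w/ — not in any rule's target class → [w].
/v/ (between /w/ and /o/): no rule targets it → [v].
/o/ (between /v/ and /n/) occurs before a voiced consonant → [oː] by rule 1.
/n/ (between /o/ and /a/) is unaffected → [n].
/a/ (word-final): rule 1 targets it, but not before a voiced consonant → unchanged [a].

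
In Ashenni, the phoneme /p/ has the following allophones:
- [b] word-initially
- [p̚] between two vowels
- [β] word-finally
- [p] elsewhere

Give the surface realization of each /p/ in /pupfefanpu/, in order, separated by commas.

[b], [p], [p]

Occurrence 1 (position 1): word-initially → [b].
Occurrence 2 (position 3): no conditioning environment matches → elsewhere allophone [p].
Occurrence 3 (position 9): no conditioning environment matches → elsewhere allophone [p].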